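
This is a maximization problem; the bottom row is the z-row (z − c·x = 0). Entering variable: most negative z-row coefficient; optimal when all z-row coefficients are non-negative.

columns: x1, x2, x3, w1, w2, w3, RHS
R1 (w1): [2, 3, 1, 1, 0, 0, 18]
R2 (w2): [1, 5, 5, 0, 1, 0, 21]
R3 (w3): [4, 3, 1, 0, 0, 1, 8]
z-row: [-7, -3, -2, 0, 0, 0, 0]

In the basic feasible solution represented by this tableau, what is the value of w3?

w3 is basic (row 3); its value is the RHS of that row, 8.

8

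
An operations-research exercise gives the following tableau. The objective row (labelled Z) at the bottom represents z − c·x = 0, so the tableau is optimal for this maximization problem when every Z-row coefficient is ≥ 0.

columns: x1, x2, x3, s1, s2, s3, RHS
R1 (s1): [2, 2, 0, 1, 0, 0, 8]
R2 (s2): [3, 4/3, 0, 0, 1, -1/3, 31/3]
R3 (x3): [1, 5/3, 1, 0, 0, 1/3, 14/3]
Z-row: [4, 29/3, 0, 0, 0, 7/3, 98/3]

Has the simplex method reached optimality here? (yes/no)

yes

Every Z-row coefficient is ≥ 0, so the tableau is optimal.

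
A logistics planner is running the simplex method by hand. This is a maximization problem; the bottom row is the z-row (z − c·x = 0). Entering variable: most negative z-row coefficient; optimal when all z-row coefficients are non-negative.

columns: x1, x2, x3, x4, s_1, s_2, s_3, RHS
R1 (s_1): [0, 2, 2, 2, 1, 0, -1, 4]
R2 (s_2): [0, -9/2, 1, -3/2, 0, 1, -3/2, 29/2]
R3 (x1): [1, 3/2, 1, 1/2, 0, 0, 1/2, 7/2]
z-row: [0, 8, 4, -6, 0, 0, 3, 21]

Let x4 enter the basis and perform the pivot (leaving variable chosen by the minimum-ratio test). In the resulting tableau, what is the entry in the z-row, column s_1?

Ratio test on column x4 — row 1: 4/2 = 2; row 2: entry -3/2 ≤ 0; row 3: (7/2)/(1/2) = 7. Minimum is 2 at row 1 (s_1 leaves); pivot element 2.
Divide row 1 by 2; eliminate column x4 from the other rows.
z-row update in column s_1: 0 − (-6)·(1/2) = 3.

3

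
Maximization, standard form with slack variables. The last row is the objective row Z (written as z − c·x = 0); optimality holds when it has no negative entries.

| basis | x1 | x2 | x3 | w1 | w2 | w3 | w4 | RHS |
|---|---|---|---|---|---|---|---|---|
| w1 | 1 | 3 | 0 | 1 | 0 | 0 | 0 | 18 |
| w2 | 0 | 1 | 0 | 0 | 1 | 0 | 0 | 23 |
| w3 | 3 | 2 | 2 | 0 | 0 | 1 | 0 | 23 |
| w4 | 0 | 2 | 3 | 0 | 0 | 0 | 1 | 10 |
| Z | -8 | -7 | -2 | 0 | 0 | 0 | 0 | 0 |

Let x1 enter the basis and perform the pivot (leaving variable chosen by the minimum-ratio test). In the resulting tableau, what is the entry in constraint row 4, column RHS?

Ratio test on column x1 — row 1: 18/1 = 18; row 2: entry 0 ≤ 0; row 3: 23/3 = 23/3; row 4: entry 0 ≤ 0. Minimum is 23/3 at row 3 (w3 leaves); pivot element 3.
Divide row 3 by 3; eliminate column x1 from the other rows.
Row 4 update in column RHS: 10 − 0·(23/3) = 10.

10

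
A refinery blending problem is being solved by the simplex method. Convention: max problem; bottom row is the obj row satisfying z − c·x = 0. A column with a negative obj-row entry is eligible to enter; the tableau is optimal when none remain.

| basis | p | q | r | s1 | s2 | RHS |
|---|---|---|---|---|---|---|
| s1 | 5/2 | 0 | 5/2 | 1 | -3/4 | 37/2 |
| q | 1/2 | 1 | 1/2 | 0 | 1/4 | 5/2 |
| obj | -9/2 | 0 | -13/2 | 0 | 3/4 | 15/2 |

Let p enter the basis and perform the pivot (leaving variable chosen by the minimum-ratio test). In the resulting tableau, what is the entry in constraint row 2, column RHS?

5

Ratio test on column p — row 1: (37/2)/(5/2) = 37/5; row 2: (5/2)/(1/2) = 5. Minimum is 5 at row 2 (q leaves); pivot element 1/2.
Divide row 2 by 1/2; eliminate column p from the other rows.
In the new row 2, the RHS entry is the old entry divided by the pivot: (5/2)/(1/2) = 5.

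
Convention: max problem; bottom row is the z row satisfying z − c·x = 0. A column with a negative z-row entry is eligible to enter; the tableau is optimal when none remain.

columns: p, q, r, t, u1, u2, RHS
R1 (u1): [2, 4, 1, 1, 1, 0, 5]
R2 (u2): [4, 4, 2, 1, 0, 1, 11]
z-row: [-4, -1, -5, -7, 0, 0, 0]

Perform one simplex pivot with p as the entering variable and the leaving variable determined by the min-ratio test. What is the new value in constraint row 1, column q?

Ratio test on column p — row 1: 5/2 = 5/2; row 2: 11/4 = 11/4. Minimum is 5/2 at row 1 (u1 leaves); pivot element 2.
Divide row 1 by 2; eliminate column p from the other rows.
In the new row 1, the q entry is the old entry divided by the pivot: 4/2 = 2.

2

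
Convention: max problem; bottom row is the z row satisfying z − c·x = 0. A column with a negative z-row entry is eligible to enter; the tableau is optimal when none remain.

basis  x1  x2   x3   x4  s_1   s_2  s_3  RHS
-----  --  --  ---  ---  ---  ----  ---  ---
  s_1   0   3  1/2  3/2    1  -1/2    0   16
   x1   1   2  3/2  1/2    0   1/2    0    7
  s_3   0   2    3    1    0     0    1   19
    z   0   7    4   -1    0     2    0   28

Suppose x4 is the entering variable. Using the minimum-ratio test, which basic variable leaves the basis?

s_1

Column x4 entries and ratios — s_1: 16/(3/2) = 32/3; x1: 7/(1/2) = 14; s_3: 19/1 = 19.
Smallest ratio is 32/3 in the row of s_1, so s_1 leaves.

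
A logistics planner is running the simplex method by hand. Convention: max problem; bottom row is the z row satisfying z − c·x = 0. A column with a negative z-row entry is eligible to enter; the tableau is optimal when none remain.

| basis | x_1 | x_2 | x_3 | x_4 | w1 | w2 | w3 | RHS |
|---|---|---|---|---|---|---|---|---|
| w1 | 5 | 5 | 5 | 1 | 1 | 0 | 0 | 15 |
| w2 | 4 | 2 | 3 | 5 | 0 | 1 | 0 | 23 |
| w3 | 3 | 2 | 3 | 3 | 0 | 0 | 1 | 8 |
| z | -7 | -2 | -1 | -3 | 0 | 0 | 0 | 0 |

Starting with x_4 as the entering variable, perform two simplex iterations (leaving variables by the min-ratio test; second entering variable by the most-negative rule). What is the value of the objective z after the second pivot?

Ratio test on column x_4 — row 1: 15/1 = 15; row 2: 23/5 = 23/5; row 3: 8/3 = 8/3. Minimum is 8/3 at row 3 (w3 leaves); pivot element 3.
Pivot on row 3; the z-row RHS becomes 0 − (-3)·(8/3) = 8.
Next entering variable (most negative z-row entry -4): x_1.
Ratio test on column x_1 — row 1: (37/3)/4 = 37/12; row 2: entry -1 ≤ 0; row 3: (8/3)/1 = 8/3. Minimum is 8/3 at row 3 (x_4 leaves); pivot element 1.
After the second pivot the z-row RHS is 8 − (-4)·(8/3) = 56/3.

56/3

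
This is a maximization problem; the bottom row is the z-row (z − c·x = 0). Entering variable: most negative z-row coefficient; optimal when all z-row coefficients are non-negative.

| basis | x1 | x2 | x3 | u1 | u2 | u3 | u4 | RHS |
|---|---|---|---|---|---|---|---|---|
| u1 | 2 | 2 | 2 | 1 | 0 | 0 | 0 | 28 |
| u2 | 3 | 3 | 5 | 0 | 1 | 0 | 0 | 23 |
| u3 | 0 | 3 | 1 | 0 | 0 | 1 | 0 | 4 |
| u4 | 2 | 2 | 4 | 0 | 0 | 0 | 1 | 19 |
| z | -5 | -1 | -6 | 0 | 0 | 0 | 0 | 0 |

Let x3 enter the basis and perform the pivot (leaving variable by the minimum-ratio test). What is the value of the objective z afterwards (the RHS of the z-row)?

24

Ratio test on column x3 — row 1: 28/2 = 14; row 2: 23/5 = 23/5; row 3: 4/1 = 4; row 4: 19/4 = 19/4. Minimum is 4 at row 3 (u3 leaves); pivot element 1.
Pivot on row 3; the z-row RHS becomes 0 − (-6)·4 = 24.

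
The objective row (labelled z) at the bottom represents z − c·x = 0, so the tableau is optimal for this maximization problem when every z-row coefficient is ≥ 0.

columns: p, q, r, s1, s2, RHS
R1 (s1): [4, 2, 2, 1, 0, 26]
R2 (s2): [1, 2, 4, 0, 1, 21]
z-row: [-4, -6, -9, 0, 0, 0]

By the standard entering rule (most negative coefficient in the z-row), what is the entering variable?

r

Negative z-row entries: p: -4, q: -6, r: -9.
The most negative is -9 in column r, so r enters.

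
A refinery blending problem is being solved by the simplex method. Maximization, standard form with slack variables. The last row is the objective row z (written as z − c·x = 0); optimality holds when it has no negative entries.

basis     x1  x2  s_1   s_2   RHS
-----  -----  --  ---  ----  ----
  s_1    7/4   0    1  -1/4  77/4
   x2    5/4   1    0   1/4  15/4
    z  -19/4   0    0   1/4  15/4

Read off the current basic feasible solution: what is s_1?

s_1 is basic (row 1); its value is the RHS of that row, 77/4.

77/4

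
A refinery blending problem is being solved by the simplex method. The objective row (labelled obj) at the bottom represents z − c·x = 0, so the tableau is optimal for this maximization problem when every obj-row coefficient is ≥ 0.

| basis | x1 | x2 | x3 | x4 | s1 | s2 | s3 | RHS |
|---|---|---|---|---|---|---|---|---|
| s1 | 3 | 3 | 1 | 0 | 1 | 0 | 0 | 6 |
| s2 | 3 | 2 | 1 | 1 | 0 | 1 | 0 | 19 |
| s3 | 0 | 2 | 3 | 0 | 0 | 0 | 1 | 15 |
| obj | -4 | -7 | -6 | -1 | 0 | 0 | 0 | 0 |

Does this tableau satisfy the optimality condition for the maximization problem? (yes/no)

The obj-row has a negative entry -7 in column x2, so it is not optimal.

no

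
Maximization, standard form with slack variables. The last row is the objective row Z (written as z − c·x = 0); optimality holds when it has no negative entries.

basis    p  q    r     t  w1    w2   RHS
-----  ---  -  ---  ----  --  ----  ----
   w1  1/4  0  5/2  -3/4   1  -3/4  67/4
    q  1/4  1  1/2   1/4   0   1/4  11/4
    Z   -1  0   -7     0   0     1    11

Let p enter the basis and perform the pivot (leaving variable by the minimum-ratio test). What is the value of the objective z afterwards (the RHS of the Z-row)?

Ratio test on column p — row 1: (67/4)/(1/4) = 67; row 2: (11/4)/(1/4) = 11. Minimum is 11 at row 2 (q leaves); pivot element 1/4.
Pivot on row 2; the Z-row RHS becomes 11 − (-1)·11 = 22.

22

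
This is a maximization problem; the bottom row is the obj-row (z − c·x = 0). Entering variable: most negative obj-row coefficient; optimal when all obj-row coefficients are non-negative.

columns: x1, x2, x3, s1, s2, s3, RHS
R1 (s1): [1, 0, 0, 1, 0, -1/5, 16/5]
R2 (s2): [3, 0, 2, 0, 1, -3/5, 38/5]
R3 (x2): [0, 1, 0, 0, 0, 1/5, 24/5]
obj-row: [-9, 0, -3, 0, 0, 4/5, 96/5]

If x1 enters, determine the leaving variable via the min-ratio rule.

Column x1 entries and ratios — s1: (16/5)/1 = 16/5; s2: (38/5)/3 = 38/15; x2: 0 ≤ 0, skip.
Smallest ratio is 38/15 in the row of s2, so s2 leaves.

s2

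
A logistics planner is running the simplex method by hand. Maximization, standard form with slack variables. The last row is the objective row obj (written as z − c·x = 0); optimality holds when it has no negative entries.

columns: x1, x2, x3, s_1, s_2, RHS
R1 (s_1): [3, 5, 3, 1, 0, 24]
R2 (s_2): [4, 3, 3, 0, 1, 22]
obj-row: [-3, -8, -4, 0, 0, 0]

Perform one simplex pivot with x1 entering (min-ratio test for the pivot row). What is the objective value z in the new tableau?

33/2

Ratio test on column x1 — row 1: 24/3 = 8; row 2: 22/4 = 11/2. Minimum is 11/2 at row 2 (s_2 leaves); pivot element 4.
Pivot on row 2; the obj-row RHS becomes 0 − (-3)·(11/2) = 33/2.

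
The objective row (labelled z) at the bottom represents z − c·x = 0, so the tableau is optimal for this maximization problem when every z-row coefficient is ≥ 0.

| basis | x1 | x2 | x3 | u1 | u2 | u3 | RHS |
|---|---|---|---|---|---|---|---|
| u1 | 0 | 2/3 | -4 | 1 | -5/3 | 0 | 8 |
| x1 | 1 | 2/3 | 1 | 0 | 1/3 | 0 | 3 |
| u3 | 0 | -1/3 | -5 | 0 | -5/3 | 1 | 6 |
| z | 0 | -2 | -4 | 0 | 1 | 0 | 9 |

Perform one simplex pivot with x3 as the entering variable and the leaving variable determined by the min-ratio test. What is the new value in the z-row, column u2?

7/3

Ratio test on column x3 — row 1: entry -4 ≤ 0; row 2: 3/1 = 3; row 3: entry -5 ≤ 0. Minimum is 3 at row 2 (x1 leaves); pivot element 1.
Divide row 2 by 1; eliminate column x3 from the other rows.
z-row update in column u2: 1 − (-4)·(1/3) = 7/3.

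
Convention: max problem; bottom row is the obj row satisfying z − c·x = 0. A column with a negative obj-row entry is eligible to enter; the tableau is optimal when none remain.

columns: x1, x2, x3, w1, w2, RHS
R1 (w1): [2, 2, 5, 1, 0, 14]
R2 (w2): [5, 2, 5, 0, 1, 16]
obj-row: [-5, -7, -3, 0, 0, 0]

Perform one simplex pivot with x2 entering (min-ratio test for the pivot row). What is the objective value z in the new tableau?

Ratio test on column x2 — row 1: 14/2 = 7; row 2: 16/2 = 8. Minimum is 7 at row 1 (w1 leaves); pivot element 2.
Pivot on row 1; the obj-row RHS becomes 0 − (-7)·7 = 49.

49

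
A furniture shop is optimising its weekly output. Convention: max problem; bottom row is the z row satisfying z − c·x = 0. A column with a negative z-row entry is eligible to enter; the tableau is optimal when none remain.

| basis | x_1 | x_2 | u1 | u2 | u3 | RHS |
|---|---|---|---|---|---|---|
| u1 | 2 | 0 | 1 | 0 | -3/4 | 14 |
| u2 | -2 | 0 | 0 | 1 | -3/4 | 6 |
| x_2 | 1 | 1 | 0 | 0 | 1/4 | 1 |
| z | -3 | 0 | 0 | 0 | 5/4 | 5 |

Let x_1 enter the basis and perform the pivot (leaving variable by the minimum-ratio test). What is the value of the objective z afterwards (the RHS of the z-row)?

8

Ratio test on column x_1 — row 1: 14/2 = 7; row 2: entry -2 ≤ 0; row 3: 1/1 = 1. Minimum is 1 at row 3 (x_2 leaves); pivot element 1.
Pivot on row 3; the z-row RHS becomes 5 − (-3)·1 = 8.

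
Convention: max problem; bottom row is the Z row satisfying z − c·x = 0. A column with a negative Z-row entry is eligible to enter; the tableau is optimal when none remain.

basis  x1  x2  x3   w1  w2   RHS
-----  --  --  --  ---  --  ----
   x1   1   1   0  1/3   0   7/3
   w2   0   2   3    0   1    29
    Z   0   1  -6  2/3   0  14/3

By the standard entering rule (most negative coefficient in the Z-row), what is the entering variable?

Negative Z-row entries: x3: -6.
The most negative is -6 in column x3, so x3 enters.

x3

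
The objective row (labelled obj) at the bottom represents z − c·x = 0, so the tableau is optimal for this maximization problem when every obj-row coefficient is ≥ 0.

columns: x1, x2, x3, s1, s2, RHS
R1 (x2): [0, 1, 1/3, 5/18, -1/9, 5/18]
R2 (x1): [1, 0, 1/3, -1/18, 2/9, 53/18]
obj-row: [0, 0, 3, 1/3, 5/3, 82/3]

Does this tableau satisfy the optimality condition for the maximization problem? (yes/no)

yes

Every obj-row coefficient is ≥ 0, so the tableau is optimal.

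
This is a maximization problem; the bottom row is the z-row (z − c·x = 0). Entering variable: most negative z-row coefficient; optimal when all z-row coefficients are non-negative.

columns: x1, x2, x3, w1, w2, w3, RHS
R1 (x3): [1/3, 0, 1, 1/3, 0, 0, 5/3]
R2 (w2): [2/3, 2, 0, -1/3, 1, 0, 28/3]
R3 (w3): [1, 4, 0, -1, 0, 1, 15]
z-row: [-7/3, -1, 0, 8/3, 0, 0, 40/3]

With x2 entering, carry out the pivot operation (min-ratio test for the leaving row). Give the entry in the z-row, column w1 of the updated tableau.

29/12

Ratio test on column x2 — row 1: entry 0 ≤ 0; row 2: (28/3)/2 = 14/3; row 3: 15/4 = 15/4. Minimum is 15/4 at row 3 (w3 leaves); pivot element 4.
Divide row 3 by 4; eliminate column x2 from the other rows.
z-row update in column w1: 8/3 − (-1)·(-1/4) = 29/12.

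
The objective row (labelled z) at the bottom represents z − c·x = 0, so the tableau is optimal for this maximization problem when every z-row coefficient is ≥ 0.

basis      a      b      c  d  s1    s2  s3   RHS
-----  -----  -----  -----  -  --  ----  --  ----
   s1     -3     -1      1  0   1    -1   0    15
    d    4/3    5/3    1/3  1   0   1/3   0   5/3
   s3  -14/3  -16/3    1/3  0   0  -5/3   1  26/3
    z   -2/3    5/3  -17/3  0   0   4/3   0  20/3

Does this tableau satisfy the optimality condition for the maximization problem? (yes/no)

The z-row has a negative entry -17/3 in column c, so it is not optimal.

no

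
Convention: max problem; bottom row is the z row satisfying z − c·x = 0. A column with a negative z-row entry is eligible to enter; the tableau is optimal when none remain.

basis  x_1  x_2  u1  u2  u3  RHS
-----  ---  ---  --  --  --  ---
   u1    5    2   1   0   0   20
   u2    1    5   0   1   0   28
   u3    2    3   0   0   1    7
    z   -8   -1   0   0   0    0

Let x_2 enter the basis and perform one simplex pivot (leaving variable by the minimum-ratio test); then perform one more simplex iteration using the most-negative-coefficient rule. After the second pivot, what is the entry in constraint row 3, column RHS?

Ratio test on column x_2 — row 1: 20/2 = 10; row 2: 28/5 = 28/5; row 3: 7/3 = 7/3. Minimum is 7/3 at row 3 (u3 leaves); pivot element 3.
Divide row 3 by 3; eliminate column x_2 from the other rows.
Second iteration: most negative z-row entry is -22/3 in column x_1, so x_1 enters.
Ratio test on column x_1 — row 1: (46/3)/(11/3) = 46/11; row 2: entry -7/3 ≤ 0; row 3: (7/3)/(2/3) = 7/2. Minimum is 7/2 at row 3 (x_2 leaves); pivot element 2/3.
Divide row 3 by 2/3; eliminate column x_1 from the other rows.
After both pivots, the entry at constraint row 3, column RHS is 7/2.

7/2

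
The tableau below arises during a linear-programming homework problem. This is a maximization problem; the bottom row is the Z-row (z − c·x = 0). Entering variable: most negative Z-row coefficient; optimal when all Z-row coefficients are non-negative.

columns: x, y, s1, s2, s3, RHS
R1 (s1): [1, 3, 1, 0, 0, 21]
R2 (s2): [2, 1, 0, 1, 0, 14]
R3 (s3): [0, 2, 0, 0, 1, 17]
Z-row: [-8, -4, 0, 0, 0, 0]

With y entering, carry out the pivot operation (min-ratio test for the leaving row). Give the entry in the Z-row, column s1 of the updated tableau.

4/3

Ratio test on column y — row 1: 21/3 = 7; row 2: 14/1 = 14; row 3: 17/2 = 17/2. Minimum is 7 at row 1 (s1 leaves); pivot element 3.
Divide row 1 by 3; eliminate column y from the other rows.
Z-row update in column s1: 0 − (-4)·(1/3) = 4/3.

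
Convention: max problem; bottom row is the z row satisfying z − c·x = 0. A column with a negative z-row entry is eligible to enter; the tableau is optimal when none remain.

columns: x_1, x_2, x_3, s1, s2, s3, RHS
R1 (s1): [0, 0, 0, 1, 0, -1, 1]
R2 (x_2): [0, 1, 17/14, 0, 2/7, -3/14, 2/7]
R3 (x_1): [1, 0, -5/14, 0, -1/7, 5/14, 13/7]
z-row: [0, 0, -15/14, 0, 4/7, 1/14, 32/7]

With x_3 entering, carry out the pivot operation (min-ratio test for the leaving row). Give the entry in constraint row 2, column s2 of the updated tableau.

4/17

Ratio test on column x_3 — row 1: entry 0 ≤ 0; row 2: (2/7)/(17/14) = 4/17; row 3: entry -5/14 ≤ 0. Minimum is 4/17 at row 2 (x_2 leaves); pivot element 17/14.
Divide row 2 by 17/14; eliminate column x_3 from the other rows.
In the new row 2, the s2 entry is the old entry divided by the pivot: (2/7)/(17/14) = 4/17.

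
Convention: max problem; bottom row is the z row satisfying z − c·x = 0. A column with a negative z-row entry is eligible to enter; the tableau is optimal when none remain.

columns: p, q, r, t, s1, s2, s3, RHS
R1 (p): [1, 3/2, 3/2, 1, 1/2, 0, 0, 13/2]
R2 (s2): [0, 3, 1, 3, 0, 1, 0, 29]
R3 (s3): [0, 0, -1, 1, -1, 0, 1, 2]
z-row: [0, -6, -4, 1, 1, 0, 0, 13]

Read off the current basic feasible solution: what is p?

13/2

p is basic (row 1); its value is the RHS of that row, 13/2.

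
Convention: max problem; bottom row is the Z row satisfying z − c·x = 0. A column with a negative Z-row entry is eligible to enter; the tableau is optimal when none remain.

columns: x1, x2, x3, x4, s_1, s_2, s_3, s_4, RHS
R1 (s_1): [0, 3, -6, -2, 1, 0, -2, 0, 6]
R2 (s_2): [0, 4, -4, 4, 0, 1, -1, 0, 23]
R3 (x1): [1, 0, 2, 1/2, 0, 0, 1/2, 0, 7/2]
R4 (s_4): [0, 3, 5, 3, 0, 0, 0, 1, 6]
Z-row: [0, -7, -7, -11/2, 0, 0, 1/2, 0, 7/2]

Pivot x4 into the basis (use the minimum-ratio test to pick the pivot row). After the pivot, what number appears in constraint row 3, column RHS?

Ratio test on column x4 — row 1: entry -2 ≤ 0; row 2: 23/4 = 23/4; row 3: (7/2)/(1/2) = 7; row 4: 6/3 = 2. Minimum is 2 at row 4 (s_4 leaves); pivot element 3.
Divide row 4 by 3; eliminate column x4 from the other rows.
Row 3 update in column RHS: 7/2 − (1/2)·2 = 5/2.

5/2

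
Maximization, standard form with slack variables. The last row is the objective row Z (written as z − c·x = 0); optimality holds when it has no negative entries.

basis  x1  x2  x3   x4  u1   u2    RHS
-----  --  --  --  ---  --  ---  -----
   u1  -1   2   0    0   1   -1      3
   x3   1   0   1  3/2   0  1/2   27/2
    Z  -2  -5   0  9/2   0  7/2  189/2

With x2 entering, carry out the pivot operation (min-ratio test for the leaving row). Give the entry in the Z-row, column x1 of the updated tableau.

-9/2

Ratio test on column x2 — row 1: 3/2 = 3/2; row 2: entry 0 ≤ 0. Minimum is 3/2 at row 1 (u1 leaves); pivot element 2.
Divide row 1 by 2; eliminate column x2 from the other rows.
Z-row update in column x1: -2 − (-5)·(-1/2) = -9/2.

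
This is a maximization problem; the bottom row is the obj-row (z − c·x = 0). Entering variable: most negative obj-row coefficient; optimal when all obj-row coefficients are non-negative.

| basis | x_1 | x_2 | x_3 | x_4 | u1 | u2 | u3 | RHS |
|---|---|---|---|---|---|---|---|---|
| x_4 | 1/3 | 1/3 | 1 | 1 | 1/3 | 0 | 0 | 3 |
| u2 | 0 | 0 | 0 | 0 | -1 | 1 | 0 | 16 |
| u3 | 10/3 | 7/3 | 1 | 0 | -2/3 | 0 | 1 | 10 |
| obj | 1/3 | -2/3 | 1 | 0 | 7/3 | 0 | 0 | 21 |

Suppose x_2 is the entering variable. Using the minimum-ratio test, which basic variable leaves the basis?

u3

Column x_2 entries and ratios — x_4: 3/(1/3) = 9; u2: 0 ≤ 0, skip; u3: 10/(7/3) = 30/7.
Smallest ratio is 30/7 in the row of u3, so u3 leaves.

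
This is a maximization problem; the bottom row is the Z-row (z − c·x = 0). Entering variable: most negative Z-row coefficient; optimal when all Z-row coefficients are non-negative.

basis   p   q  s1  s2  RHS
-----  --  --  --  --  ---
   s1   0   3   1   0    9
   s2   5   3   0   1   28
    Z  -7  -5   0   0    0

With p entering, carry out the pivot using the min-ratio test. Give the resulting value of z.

196/5

Ratio test on column p — row 1: entry 0 ≤ 0; row 2: 28/5 = 28/5. Minimum is 28/5 at row 2 (s2 leaves); pivot element 5.
Pivot on row 2; the Z-row RHS becomes 0 − (-7)·(28/5) = 196/5.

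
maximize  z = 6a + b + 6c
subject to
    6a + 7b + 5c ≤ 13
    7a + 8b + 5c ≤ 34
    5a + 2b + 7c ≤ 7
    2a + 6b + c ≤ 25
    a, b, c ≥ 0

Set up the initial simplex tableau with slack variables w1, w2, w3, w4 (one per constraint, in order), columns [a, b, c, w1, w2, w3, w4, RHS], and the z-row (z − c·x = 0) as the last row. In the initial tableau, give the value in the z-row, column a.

The z-row carries the negated objective coefficients: the a entry is -6.

-6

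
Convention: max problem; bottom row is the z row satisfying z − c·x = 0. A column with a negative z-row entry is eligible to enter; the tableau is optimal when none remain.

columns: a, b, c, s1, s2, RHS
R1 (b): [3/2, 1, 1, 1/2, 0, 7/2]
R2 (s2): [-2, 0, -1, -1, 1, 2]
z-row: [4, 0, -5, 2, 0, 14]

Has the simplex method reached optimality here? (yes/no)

The z-row has a negative entry -5 in column c, so it is not optimal.

no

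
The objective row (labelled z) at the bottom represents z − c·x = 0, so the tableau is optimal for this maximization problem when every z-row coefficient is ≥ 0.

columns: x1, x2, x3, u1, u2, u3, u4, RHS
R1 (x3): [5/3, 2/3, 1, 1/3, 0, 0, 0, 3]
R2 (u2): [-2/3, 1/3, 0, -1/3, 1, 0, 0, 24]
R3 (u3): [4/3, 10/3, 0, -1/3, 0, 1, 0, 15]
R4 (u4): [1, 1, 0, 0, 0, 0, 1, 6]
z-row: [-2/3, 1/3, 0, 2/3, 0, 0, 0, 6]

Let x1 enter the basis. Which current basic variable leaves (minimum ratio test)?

x3

Column x1 entries and ratios — x3: 3/(5/3) = 9/5; u2: -2/3 ≤ 0, skip; u3: 15/(4/3) = 45/4; u4: 6/1 = 6.
Smallest ratio is 9/5 in the row of x3, so x3 leaves.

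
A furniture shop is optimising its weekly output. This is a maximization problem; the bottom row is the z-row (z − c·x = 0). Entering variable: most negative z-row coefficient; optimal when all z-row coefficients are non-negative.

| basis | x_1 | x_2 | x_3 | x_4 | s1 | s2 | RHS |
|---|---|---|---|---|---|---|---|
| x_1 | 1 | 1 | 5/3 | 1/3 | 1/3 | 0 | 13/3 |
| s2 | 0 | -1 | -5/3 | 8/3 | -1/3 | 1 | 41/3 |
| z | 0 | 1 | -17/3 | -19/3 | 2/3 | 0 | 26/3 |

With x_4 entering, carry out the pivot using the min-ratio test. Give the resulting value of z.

329/8

Ratio test on column x_4 — row 1: (13/3)/(1/3) = 13; row 2: (41/3)/(8/3) = 41/8. Minimum is 41/8 at row 2 (s2 leaves); pivot element 8/3.
Pivot on row 2; the z-row RHS becomes 26/3 − (-19/3)·(41/8) = 329/8.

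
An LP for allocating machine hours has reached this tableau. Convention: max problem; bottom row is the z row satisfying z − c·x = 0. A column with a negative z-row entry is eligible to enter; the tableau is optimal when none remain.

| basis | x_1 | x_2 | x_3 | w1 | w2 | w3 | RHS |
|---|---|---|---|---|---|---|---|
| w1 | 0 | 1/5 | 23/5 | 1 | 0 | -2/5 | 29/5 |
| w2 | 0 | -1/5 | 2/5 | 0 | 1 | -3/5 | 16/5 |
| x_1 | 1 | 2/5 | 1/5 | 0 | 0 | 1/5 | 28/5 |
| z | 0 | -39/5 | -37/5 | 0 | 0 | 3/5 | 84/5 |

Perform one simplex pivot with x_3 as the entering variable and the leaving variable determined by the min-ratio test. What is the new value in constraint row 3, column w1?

-1/23

Ratio test on column x_3 — row 1: (29/5)/(23/5) = 29/23; row 2: (16/5)/(2/5) = 8; row 3: (28/5)/(1/5) = 28. Minimum is 29/23 at row 1 (w1 leaves); pivot element 23/5.
Divide row 1 by 23/5; eliminate column x_3 from the other rows.
Row 3 update in column w1: 0 − (1/5)·(5/23) = -1/23.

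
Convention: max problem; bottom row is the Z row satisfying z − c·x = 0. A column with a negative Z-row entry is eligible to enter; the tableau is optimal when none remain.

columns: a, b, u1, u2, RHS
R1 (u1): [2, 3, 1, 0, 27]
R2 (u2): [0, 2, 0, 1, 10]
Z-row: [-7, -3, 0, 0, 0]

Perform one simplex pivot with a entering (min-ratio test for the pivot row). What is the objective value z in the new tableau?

189/2

Ratio test on column a — row 1: 27/2 = 27/2; row 2: entry 0 ≤ 0. Minimum is 27/2 at row 1 (u1 leaves); pivot element 2.
Pivot on row 1; the Z-row RHS becomes 0 − (-7)·(27/2) = 189/2.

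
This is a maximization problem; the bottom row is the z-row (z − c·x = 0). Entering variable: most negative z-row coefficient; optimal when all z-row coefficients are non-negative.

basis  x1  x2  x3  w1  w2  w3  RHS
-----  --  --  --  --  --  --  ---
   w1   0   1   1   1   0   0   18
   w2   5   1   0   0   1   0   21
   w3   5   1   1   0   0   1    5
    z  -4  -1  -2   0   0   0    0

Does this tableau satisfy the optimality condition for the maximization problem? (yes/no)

no

The z-row has a negative entry -4 in column x1, so it is not optimal.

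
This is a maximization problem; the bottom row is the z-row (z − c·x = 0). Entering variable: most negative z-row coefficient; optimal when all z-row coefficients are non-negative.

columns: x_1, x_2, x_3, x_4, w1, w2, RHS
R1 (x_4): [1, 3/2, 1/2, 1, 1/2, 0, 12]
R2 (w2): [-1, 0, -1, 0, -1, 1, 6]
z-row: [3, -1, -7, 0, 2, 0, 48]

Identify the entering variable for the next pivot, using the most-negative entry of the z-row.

x_3

Negative z-row entries: x_2: -1, x_3: -7.
The most negative is -7 in column x_3, so x_3 enters.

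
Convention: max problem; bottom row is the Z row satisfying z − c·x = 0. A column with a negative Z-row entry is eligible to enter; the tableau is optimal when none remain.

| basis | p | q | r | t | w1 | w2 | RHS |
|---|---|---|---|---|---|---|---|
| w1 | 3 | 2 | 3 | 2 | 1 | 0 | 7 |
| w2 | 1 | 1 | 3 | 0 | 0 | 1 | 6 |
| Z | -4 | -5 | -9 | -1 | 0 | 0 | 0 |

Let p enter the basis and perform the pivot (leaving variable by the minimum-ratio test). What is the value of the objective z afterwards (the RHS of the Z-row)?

28/3

Ratio test on column p — row 1: 7/3 = 7/3; row 2: 6/1 = 6. Minimum is 7/3 at row 1 (w1 leaves); pivot element 3.
Pivot on row 1; the Z-row RHS becomes 0 − (-4)·(7/3) = 28/3.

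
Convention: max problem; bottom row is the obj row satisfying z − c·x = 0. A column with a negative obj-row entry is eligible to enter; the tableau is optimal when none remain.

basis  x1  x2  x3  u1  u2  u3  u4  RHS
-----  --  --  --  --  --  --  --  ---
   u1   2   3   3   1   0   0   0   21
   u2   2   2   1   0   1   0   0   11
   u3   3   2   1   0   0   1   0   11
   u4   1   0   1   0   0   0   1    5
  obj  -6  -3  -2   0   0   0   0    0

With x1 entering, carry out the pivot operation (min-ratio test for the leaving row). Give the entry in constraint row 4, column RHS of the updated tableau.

4/3

Ratio test on column x1 — row 1: 21/2 = 21/2; row 2: 11/2 = 11/2; row 3: 11/3 = 11/3; row 4: 5/1 = 5. Minimum is 11/3 at row 3 (u3 leaves); pivot element 3.
Divide row 3 by 3; eliminate column x1 from the other rows.
Row 4 update in column RHS: 5 − 1·(11/3) = 4/3.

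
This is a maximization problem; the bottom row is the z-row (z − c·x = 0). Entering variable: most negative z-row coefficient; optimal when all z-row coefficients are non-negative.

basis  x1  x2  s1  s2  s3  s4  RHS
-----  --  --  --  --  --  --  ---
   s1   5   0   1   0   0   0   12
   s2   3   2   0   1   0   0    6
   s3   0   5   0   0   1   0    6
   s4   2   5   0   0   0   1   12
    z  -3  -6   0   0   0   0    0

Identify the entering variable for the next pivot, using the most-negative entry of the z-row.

x2

Negative z-row entries: x1: -3, x2: -6.
The most negative is -6 in column x2, so x2 enters.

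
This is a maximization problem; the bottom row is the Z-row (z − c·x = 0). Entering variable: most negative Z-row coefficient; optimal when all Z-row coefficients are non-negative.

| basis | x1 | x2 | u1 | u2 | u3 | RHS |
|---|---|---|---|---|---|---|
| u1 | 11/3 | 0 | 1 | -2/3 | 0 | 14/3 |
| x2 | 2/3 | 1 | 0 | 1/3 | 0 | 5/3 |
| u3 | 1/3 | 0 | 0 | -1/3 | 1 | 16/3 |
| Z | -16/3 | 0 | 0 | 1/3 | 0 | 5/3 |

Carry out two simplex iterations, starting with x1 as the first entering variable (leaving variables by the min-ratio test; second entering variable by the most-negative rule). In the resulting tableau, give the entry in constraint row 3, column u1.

Ratio test on column x1 — row 1: (14/3)/(11/3) = 14/11; row 2: (5/3)/(2/3) = 5/2; row 3: (16/3)/(1/3) = 16. Minimum is 14/11 at row 1 (u1 leaves); pivot element 11/3.
Divide row 1 by 11/3; eliminate column x1 from the other rows.
Second iteration: most negative Z-row entry is -7/11 in column u2, so u2 enters.
Ratio test on column u2 — row 1: entry -2/11 ≤ 0; row 2: (9/11)/(5/11) = 9/5; row 3: entry -3/11 ≤ 0. Minimum is 9/5 at row 2 (x2 leaves); pivot element 5/11.
Divide row 2 by 5/11; eliminate column u2 from the other rows.
After both pivots, the entry at constraint row 3, column u1 is -1/5.

-1/5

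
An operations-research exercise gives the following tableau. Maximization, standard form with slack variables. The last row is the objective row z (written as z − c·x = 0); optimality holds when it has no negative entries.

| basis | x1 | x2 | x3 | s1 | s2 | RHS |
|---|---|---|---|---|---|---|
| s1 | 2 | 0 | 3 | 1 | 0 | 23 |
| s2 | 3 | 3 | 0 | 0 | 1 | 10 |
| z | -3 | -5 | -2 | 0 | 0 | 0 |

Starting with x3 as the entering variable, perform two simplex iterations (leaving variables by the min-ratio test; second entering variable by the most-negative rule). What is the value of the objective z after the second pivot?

32

Ratio test on column x3 — row 1: 23/3 = 23/3; row 2: entry 0 ≤ 0. Minimum is 23/3 at row 1 (s1 leaves); pivot element 3.
Pivot on row 1; the z-row RHS becomes 0 − (-2)·(23/3) = 46/3.
Next entering variable (most negative z-row entry -5): x2.
Ratio test on column x2 — row 1: entry 0 ≤ 0; row 2: 10/3 = 10/3. Minimum is 10/3 at row 2 (s2 leaves); pivot element 3.
After the second pivot the z-row RHS is 46/3 − (-5)·(10/3) = 32.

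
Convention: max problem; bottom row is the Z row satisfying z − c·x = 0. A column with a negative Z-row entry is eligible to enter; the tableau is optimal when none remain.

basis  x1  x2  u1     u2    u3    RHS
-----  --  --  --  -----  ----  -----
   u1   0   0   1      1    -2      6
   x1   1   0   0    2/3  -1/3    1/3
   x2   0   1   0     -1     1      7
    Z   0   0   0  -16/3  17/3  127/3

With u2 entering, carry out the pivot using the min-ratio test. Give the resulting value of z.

Ratio test on column u2 — row 1: 6/1 = 6; row 2: (1/3)/(2/3) = 1/2; row 3: entry -1 ≤ 0. Minimum is 1/2 at row 2 (x1 leaves); pivot element 2/3.
Pivot on row 2; the Z-row RHS becomes 127/3 − (-16/3)·(1/2) = 45.

45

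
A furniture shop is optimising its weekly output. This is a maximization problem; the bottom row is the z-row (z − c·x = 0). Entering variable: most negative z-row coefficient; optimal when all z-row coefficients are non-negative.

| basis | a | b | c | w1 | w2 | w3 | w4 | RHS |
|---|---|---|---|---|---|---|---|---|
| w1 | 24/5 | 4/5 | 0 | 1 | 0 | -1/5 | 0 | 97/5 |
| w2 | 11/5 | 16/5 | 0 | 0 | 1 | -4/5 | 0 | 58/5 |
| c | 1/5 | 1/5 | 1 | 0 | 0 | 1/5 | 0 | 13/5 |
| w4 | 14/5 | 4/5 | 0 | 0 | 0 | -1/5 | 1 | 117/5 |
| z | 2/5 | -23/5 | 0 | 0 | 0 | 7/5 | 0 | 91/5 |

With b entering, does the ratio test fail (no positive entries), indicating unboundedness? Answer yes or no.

Column b has positive entries in row(s) 1, 2, 3, 4, so the ratio test bounds it — not unbounded.

no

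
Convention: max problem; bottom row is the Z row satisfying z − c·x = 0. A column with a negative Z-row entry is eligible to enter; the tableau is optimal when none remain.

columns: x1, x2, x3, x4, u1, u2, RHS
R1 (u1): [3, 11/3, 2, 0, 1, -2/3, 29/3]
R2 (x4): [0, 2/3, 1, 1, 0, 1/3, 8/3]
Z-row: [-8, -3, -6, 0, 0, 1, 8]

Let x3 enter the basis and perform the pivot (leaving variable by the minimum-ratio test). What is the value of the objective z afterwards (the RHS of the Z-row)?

24

Ratio test on column x3 — row 1: (29/3)/2 = 29/6; row 2: (8/3)/1 = 8/3. Minimum is 8/3 at row 2 (x4 leaves); pivot element 1.
Pivot on row 2; the Z-row RHS becomes 8 − (-6)·(8/3) = 24.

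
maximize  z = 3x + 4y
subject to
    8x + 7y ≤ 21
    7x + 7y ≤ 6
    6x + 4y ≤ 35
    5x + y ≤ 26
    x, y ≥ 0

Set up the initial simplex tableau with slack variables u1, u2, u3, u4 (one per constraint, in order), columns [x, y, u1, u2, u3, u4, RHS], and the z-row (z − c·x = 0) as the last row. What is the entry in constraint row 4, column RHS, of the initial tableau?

26

The RHS of constraint 4 is b_4 = 26.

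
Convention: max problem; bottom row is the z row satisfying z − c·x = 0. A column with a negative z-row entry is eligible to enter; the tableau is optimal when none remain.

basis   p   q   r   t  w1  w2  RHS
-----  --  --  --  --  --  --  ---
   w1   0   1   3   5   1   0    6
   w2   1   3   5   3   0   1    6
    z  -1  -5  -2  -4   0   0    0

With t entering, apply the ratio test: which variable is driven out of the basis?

Column t entries and ratios — w1: 6/5 = 6/5; w2: 6/3 = 2.
Smallest ratio is 6/5 in the row of w1, so w1 leaves.

w1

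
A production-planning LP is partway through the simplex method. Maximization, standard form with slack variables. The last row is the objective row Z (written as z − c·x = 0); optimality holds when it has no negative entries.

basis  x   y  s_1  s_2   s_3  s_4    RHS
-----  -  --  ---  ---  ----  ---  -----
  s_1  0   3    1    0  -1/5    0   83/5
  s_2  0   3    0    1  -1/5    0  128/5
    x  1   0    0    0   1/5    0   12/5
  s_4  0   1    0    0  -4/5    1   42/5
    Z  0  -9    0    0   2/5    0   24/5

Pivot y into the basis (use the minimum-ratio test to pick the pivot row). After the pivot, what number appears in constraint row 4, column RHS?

43/15

Ratio test on column y — row 1: (83/5)/3 = 83/15; row 2: (128/5)/3 = 128/15; row 3: entry 0 ≤ 0; row 4: (42/5)/1 = 42/5. Minimum is 83/15 at row 1 (s_1 leaves); pivot element 3.
Divide row 1 by 3; eliminate column y from the other rows.
Row 4 update in column RHS: 42/5 − 1·(83/15) = 43/15.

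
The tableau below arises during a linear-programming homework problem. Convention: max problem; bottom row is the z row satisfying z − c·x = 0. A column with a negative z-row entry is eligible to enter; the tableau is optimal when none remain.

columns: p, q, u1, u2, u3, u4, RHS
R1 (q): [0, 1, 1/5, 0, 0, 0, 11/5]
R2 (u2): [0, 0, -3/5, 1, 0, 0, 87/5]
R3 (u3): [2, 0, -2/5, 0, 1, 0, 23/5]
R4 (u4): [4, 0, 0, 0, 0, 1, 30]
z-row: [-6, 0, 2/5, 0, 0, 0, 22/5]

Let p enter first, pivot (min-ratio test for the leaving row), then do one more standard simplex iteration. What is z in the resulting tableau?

27

Ratio test on column p — row 1: entry 0 ≤ 0; row 2: entry 0 ≤ 0; row 3: (23/5)/2 = 23/10; row 4: 30/4 = 15/2. Minimum is 23/10 at row 3 (u3 leaves); pivot element 2.
Pivot on row 3; the z-row RHS becomes 22/5 − (-6)·(23/10) = 91/5.
Next entering variable (most negative z-row entry -4/5): u1.
Ratio test on column u1 — row 1: (11/5)/(1/5) = 11; row 2: entry -3/5 ≤ 0; row 3: entry -1/5 ≤ 0; row 4: (104/5)/(4/5) = 26. Minimum is 11 at row 1 (q leaves); pivot element 1/5.
After the second pivot the z-row RHS is 91/5 − (-4/5)·11 = 27.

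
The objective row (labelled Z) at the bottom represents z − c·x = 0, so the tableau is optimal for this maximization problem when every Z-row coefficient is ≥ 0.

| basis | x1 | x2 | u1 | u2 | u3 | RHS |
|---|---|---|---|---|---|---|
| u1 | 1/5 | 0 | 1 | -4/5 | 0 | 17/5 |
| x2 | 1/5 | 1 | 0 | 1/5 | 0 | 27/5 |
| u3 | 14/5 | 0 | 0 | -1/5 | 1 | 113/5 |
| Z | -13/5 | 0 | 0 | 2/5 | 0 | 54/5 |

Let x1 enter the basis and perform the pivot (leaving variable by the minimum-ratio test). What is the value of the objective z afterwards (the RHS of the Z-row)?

Ratio test on column x1 — row 1: (17/5)/(1/5) = 17; row 2: (27/5)/(1/5) = 27; row 3: (113/5)/(14/5) = 113/14. Minimum is 113/14 at row 3 (u3 leaves); pivot element 14/5.
Pivot on row 3; the Z-row RHS becomes 54/5 − (-13/5)·(113/14) = 445/14.

445/14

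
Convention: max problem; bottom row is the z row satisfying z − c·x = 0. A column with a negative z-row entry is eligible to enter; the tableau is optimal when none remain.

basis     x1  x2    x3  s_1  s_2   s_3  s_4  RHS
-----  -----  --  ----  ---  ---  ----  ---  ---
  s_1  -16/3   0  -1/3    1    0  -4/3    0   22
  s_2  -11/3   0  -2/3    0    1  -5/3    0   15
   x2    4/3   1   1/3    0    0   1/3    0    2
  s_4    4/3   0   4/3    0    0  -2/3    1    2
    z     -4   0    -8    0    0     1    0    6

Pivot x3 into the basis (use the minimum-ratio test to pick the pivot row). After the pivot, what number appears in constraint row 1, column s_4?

1/4

Ratio test on column x3 — row 1: entry -1/3 ≤ 0; row 2: entry -2/3 ≤ 0; row 3: 2/(1/3) = 6; row 4: 2/(4/3) = 3/2. Minimum is 3/2 at row 4 (s_4 leaves); pivot element 4/3.
Divide row 4 by 4/3; eliminate column x3 from the other rows.
Row 1 update in column s_4: 0 − (-1/3)·(3/4) = 1/4.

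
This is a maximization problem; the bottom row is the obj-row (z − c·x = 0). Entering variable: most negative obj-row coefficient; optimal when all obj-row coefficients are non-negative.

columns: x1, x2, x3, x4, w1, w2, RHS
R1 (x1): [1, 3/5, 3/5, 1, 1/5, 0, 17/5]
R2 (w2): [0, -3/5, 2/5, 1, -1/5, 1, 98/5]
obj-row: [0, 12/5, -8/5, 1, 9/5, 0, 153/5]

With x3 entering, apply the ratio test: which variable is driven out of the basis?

Column x3 entries and ratios — x1: (17/5)/(3/5) = 17/3; w2: (98/5)/(2/5) = 49.
Smallest ratio is 17/3 in the row of x1, so x1 leaves.

x1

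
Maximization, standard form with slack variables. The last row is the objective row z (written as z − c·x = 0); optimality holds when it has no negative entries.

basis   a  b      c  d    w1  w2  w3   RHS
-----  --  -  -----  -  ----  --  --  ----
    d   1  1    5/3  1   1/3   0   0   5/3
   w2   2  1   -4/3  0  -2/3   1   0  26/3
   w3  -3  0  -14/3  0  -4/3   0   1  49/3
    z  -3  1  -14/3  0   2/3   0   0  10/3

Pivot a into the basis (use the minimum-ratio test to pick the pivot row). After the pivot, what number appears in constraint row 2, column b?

Ratio test on column a — row 1: (5/3)/1 = 5/3; row 2: (26/3)/2 = 13/3; row 3: entry -3 ≤ 0. Minimum is 5/3 at row 1 (d leaves); pivot element 1.
Divide row 1 by 1; eliminate column a from the other rows.
Row 2 update in column b: 1 − 2·1 = -1.

-1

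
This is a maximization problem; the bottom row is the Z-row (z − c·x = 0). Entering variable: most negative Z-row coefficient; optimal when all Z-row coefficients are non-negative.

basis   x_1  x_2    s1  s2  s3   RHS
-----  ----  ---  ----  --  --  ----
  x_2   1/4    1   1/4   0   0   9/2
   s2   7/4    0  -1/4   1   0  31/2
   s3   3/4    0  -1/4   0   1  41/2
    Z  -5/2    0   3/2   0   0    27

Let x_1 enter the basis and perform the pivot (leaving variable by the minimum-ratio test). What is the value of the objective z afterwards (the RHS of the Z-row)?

344/7

Ratio test on column x_1 — row 1: (9/2)/(1/4) = 18; row 2: (31/2)/(7/4) = 62/7; row 3: (41/2)/(3/4) = 82/3. Minimum is 62/7 at row 2 (s2 leaves); pivot element 7/4.
Pivot on row 2; the Z-row RHS becomes 27 − (-5/2)·(62/7) = 344/7.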